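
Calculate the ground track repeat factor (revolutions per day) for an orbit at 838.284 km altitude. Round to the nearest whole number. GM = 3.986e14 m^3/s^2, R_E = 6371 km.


r = 7.209284e+06 m
T = 2*pi*sqrt(r^3/mu) = 6091.8531 s = 101.5309 min
revs/day = 1440 / 101.5309 = 14.1829
Rounded: 14 revolutions per day

14 revolutions per day


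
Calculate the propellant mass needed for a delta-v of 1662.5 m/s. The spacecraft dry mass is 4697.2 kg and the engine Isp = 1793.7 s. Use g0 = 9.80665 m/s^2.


ve = Isp * g0 = 1793.7 * 9.80665 = 17590.188105 m/s
mass ratio = exp(dv/ve) = exp(1662.5/17590.188105) = 1.09912336
m_prop = m_dry * (mr - 1) = 4697.2 * (1.09912336 - 1)
m_prop = 465.6023 kg

465.6023 kg


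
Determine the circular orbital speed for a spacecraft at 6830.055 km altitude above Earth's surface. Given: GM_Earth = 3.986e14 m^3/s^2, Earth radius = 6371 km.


r = R_E + alt = 6371.0 + 6830.055 = 13201.0550 km = 1.3201055e+07 m
v = sqrt(mu/r) = sqrt(3.986e14 / 1.3201055e+07) = 5494.9574 m/s = 5.4950 km/s

5.4950 km/s


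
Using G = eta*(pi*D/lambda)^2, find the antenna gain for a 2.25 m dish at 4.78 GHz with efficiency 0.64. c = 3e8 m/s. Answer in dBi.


lambda = c/f = 3e8 / 4.78e+09 = 0.06276151 m
G = eta*(pi*D/lambda)^2 = 0.64*(pi*2.25/0.06276151)^2
G = 8118.1681 (linear)
G = 10*log10(8118.1681) = 39.0946 dBi

39.0946 dBi


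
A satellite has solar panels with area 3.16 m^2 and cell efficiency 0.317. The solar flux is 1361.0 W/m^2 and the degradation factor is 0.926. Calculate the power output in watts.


P = area * eta * S * degradation
P = 3.16 * 0.317 * 1361.0 * 0.926
P = 1262.4537 W

1262.4537 W


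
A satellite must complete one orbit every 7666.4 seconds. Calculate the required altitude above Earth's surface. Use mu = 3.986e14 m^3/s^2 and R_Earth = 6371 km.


T = 7666.4 s
r = (mu*T^2/(4*pi^2))^(1/3) = (3.986e14 * 7666.4^2 / (4*pi^2))^(1/3)
r = 8.4033703e+06 m = 8403.3703 km
alt = r - R_E = 8403.3703 - 6371 = 2032.3703 km

2032.3703 km


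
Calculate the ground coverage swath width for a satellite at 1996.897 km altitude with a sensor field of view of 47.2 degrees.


FOV = 47.2 deg = 0.8237954 rad
swath = 2 * alt * tan(FOV/2) = 2 * 1996.897 * tan(0.4118977)
swath = 2 * 1996.897 * 0.4368893
swath = 1744.8457 km

1744.8457 km


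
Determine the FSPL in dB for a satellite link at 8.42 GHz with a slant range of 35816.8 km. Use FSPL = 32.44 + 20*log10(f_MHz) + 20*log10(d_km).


f = 8.42 GHz = 8420.0000 MHz
d = 35816.8 km
FSPL = 32.44 + 20*log10(8420.0000) + 20*log10(35816.8)
FSPL = 32.44 + 78.5062 + 91.0817
FSPL = 202.0280 dB

202.0280 dB


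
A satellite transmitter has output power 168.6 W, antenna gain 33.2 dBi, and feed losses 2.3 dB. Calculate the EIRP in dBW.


Pt = 168.6 W = 22.2686 dBW
EIRP = Pt_dBW + Gt - losses = 22.2686 + 33.2 - 2.3 = 53.1686 dBW

53.1686 dBW


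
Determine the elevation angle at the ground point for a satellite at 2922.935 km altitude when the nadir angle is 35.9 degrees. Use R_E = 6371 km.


r = R_E + alt = 9293.9350 km
Law of sines in the satellite / Earth-center / ground-point triangle:
  sin(nadir)/R_E = sin(90 + el)/r  =>  cos(el) = (r/R_E)*sin(nadir)
cos(el) = (9293.9350 / 6371.0000) * sin(35.9 deg) = 0.8553926
el = arccos(0.8553926) = 31.1969 deg
(Earth-central angle = 90 - nadir - el = 22.9031 deg)

31.1969 degrees


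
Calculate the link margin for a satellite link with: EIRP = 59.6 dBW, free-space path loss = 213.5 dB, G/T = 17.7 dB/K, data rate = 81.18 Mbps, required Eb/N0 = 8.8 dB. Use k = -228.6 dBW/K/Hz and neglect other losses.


C/N0 = EIRP - FSPL + G/T - k = 59.6 - 213.5 + 17.7 - (-228.6)
C/N0 = 92.4000 dB-Hz
R_b = 81.18 Mbps = 8.118e+07 bps -> 10*log10(R_b) = 79.0945 dB-Hz
Eb/N0 = C/N0 - 10*log10(R_b) = 92.4000 - 79.0945 = 13.3055 dB
Margin = Eb/N0 - Eb/N0_req = 13.3055 - 8.8 = 4.5055 dB (link closes)

4.5055 dB


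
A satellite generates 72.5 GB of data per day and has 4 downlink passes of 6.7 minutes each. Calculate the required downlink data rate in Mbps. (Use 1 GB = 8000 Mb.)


total contact time = 4 * 6.7 * 60 = 1608.0000 s
data = 72.5 GB = 580000.0000 Mb
rate = 580000.0000 / 1608.0000 = 360.6965 Mbps

360.6965 Mbps


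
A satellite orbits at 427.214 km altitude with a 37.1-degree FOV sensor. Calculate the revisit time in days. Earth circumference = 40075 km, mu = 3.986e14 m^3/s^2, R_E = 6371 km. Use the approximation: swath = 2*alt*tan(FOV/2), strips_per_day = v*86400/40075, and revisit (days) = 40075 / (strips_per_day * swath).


swath = 2*427.214*tan(0.3237586) = 286.7170 km
v = sqrt(mu/r) = 7657.2219 m/s = 7.6572 km/s
strips/day = v*86400/40075 = 7.6572*86400/40075 = 16.5086
coverage/day = strips * swath = 16.5086 * 286.7170 = 4733.3086 km
revisit = 40075 / 4733.3086 = 8.4666 days

8.4666 days


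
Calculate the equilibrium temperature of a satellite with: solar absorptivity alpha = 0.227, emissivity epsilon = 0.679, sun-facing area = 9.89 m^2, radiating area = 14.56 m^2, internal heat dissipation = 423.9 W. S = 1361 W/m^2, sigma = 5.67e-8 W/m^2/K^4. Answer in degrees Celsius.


Numerator = alpha*S*A_sun + Q_int = 0.227*1361*9.89 + 423.9 = 3479.3858 W
Denominator = eps*sigma*A_rad = 0.679*5.67e-8*14.56 = 5.6054981e-07 W/K^4
T^4 = 6.2070949e+09 K^4
T = 280.6869 K = 7.5369 C

7.5369 degrees Celsius


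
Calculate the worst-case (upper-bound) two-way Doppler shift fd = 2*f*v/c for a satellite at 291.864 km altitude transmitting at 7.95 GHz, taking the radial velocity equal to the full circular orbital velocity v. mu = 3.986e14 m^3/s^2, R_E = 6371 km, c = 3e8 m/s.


r = 6.662864e+06 m
v = sqrt(mu/r) = 7734.6056 m/s (worst-case radial velocity)
f = 7.95 GHz = 7.95e+09 Hz
fd = 2*f*v/c = 2*7.95e+09*7734.6056/3.0e+08
fd = 409934.0964 Hz

409934.0964 Hz


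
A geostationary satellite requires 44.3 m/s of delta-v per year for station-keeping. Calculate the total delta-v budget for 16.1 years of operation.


dV = rate * years = 44.3 * 16.1
dV = 713.2300 m/s

713.2300 m/s


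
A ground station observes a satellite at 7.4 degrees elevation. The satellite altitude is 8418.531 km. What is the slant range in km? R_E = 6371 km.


h = 8418.531 km, el = 7.4 deg
d = -R_E*sin(el) + sqrt((R_E*sin(el))^2 + 2*R_E*h + h^2)
d = -6371.0000*sin(0.1291544) + sqrt((6371.0000*0.1287956)^2 + 2*6371.0000*8418.531 + 8418.531^2)
d = 12551.5747 km

12551.5747 km


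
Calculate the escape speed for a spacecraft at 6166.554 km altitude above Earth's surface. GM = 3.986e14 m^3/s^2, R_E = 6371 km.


r = 6371.0 + 6166.554 = 12537.5540 km = 1.2537554e+07 m
v_esc = sqrt(2*mu/r) = sqrt(2*3.986e14 / 1.2537554e+07)
v_esc = 7974.0185 m/s = 7.9740 km/s

7.9740 km/s


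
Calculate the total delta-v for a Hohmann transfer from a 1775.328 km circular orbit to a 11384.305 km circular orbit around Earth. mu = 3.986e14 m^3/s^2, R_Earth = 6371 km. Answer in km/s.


r1 = 8146.3280 km = 8.146328e+06 m
r2 = 17755.3050 km = 1.7755305e+07 m
dv1 = sqrt(mu/r1)*(sqrt(2*r2/(r1+r2)) - 1) = 1195.3641 m/s
dv2 = sqrt(mu/r2)*(1 - sqrt(2*r1/(r1+r2))) = 980.2754 m/s
total dv = |dv1| + |dv2| = 1195.3641 + 980.2754 = 2175.6396 m/s = 2.1756 km/s

2.1756 km/s


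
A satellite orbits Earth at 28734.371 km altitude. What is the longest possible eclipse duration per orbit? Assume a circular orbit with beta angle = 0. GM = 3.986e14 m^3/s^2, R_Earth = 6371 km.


r = 35105.3710 km
T = 1090.9889 min
Eclipse fraction = arcsin(R_E/r)/pi = arcsin(6371.0000/35105.3710)/pi
= arcsin(0.1814822)/pi = 0.05808948
Eclipse duration = 0.05808948 * 1090.9889 = 63.3750 min

63.3750 minutes


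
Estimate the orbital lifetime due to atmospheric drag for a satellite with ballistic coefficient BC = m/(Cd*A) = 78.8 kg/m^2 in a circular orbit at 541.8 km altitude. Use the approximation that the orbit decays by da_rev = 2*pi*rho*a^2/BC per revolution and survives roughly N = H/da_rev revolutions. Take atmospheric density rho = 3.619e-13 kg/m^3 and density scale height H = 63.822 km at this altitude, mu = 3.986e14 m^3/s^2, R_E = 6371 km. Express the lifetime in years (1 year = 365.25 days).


a = R_E + alt = 6912.8000 km = 6.9128e+06 m
da_rev = 2*pi*rho*a^2/BC = 2*pi*3.619e-13*(6.9128e+06)^2/78.8 = 1.378955 m per revolution
N = H/da_rev = 63822.0000 m / 1.378955 m = 46282.8604 revolutions
P = 2*pi*sqrt(a^3/mu) = 5719.9497 s
lifetime = N*P = 46282.8604 * 5719.9497 = 2.6473563e+08 s = 3064.0698 days
years = 3064.0698 / 365.25 = 8.3890 years

8.3890 years


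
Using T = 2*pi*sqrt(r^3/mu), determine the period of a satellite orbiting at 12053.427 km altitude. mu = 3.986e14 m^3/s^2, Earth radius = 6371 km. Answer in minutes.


r = 18424.4270 km = 1.8424427e+07 m
T = 2*pi*sqrt(r^3/mu) = 2*pi*sqrt(6.254347e+21 / 3.986e14)
T = 24888.6996 s = 414.8117 min

414.8117 minutes


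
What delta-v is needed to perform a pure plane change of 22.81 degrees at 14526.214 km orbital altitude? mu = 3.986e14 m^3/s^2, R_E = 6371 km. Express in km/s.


r = 20897.2140 km = 2.0897214e+07 m
V = sqrt(mu/r) = 4367.4149 m/s
di = 22.81 deg = 0.3981096 rad
dV = 2*V*sin(di/2) = 2*4367.4149*sin(0.1990548)
dV = 1727.2504 m/s = 1.7273 km/s

1.7273 km/s


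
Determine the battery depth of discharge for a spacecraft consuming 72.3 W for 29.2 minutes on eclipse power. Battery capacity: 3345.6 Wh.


E_used = P * t / 60 = 72.3 * 29.2 / 60 = 35.1860 Wh
DOD = E_used / E_total * 100 = 35.1860 / 3345.6 * 100
DOD = 1.0517 %

1.0517 %


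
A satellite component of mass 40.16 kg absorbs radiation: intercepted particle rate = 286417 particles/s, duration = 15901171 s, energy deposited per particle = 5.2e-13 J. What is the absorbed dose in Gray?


Total energy deposited = rate * time * E_per
  = 286417 * 15901171 * 5.2e-13 = 2.3683 J
Dose = E_total / mass = 2.3683 / 40.16
Dose = 0.05897087 Gy

0.0590 Gy


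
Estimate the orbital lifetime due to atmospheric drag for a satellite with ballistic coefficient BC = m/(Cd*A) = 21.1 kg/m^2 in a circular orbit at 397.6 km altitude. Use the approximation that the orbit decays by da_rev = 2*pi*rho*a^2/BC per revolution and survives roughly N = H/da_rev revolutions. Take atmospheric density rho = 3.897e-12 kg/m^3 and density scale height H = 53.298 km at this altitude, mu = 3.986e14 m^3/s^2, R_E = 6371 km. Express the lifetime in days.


a = R_E + alt = 6768.6000 km = 6.7686e+06 m
da_rev = 2*pi*rho*a^2/BC = 2*pi*3.897e-12*(6.7686e+06)^2/21.1 = 53.164963 m per revolution
N = H/da_rev = 53298.0000 m / 53.164963 m = 1002.5023 revolutions
P = 2*pi*sqrt(a^3/mu) = 5541.9103 s
lifetime = N*P = 1002.5023 * 5541.9103 = 5.5557781e+06 s = 64.3030 days

64.3030 days


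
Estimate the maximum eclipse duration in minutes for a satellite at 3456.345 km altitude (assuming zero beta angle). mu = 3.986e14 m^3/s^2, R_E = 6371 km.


r = 9827.3450 km
T = 161.5899 min
Eclipse fraction = arcsin(R_E/r)/pi = arcsin(6371.0000/9827.3450)/pi
= arcsin(0.6482931)/pi = 0.2245168
Eclipse duration = 0.2245168 * 161.5899 = 36.2797 min

36.2797 minutes


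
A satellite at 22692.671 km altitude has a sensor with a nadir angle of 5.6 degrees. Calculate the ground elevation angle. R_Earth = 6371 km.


r = R_E + alt = 29063.6710 km
Law of sines in the satellite / Earth-center / ground-point triangle:
  sin(nadir)/R_E = sin(90 + el)/r  =>  cos(el) = (r/R_E)*sin(nadir)
cos(el) = (29063.6710 / 6371.0000) * sin(5.6 deg) = 0.4451605
el = arccos(0.4451605) = 63.5664 deg
(Earth-central angle = 90 - nadir - el = 20.8336 deg)

63.5664 degrees


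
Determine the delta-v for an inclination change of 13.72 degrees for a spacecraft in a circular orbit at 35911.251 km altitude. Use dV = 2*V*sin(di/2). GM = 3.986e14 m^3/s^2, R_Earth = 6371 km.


r = 42282.2510 km = 4.2282251e+07 m
V = sqrt(mu/r) = 3070.3621 m/s
di = 13.72 deg = 0.2394592 rad
dV = 2*V*sin(di/2) = 2*3070.3621*sin(0.1197296)
dV = 733.4710 m/s = 0.733471 km/s

0.7335 km/s


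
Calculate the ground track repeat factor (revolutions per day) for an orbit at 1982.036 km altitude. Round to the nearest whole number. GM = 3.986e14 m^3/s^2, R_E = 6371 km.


r = 8.353036e+06 m
T = 2*pi*sqrt(r^3/mu) = 7597.6232 s = 126.6271 min
revs/day = 1440 / 126.6271 = 11.3720
Rounded: 11 revolutions per day

11 revolutions per day


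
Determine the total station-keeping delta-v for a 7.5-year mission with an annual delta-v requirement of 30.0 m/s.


dV = rate * years = 30.0 * 7.5
dV = 225.0000 m/s

225.0000 m/s


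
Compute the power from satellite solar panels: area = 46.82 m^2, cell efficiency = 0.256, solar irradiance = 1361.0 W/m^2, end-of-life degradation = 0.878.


P = area * eta * S * degradation
P = 46.82 * 0.256 * 1361.0 * 0.878
P = 14322.6710 W

14322.6710 W


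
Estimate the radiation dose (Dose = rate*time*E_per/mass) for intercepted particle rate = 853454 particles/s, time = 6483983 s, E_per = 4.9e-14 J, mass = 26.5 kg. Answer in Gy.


Total energy deposited = rate * time * E_per
  = 853454 * 6483983 * 4.9e-14 = 0.2711553 J
Dose = E_total / mass = 0.2711553 / 26.5
Dose = 0.01023227 Gy

0.0102 Gy


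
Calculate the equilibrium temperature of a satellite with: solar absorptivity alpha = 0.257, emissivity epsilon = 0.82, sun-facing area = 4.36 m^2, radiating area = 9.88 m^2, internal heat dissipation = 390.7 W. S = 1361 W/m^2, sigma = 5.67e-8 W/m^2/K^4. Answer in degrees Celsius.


Numerator = alpha*S*A_sun + Q_int = 0.257*1361*4.36 + 390.7 = 1915.7277 W
Denominator = eps*sigma*A_rad = 0.82*5.67e-8*9.88 = 4.5936072e-07 W/K^4
T^4 = 4.1704213e+09 K^4
T = 254.1236 K = -19.0264 C

-19.0264 degrees Celsius


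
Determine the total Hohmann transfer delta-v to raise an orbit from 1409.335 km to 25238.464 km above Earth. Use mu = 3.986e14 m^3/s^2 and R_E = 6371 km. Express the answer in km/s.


r1 = 7780.3350 km = 7.780335e+06 m
r2 = 31609.4640 km = 3.1609464e+07 m
dv1 = sqrt(mu/r1)*(sqrt(2*r2/(r1+r2)) - 1) = 1910.1501 m/s
dv2 = sqrt(mu/r2)*(1 - sqrt(2*r1/(r1+r2))) = 1319.1378 m/s
total dv = |dv1| + |dv2| = 1910.1501 + 1319.1378 = 3229.2879 m/s = 3.2293 km/s

3.2293 km/s


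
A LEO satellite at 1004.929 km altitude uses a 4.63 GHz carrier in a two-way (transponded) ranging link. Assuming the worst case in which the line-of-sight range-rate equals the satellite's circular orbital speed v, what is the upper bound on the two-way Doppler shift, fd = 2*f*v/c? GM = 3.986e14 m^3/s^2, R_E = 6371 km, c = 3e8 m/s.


r = 7.375929e+06 m
v = sqrt(mu/r) = 7351.2346 m/s (worst-case radial velocity)
f = 4.63 GHz = 4.63e+09 Hz
fd = 2*f*v/c = 2*4.63e+09*7351.2346/3.0e+08
fd = 226908.1084 Hz

226908.1084 Hz


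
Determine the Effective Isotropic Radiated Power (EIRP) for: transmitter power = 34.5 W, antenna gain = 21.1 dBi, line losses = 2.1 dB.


Pt = 34.5 W = 15.3782 dBW
EIRP = Pt_dBW + Gt - losses = 15.3782 + 21.1 - 2.1 = 34.3782 dBW

34.3782 dBW


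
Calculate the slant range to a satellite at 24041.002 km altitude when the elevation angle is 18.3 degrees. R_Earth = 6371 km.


h = 24041.002 km, el = 18.3 deg
d = -R_E*sin(el) + sqrt((R_E*sin(el))^2 + 2*R_E*h + h^2)
d = -6371.0000*sin(0.3193953) + sqrt((6371.0000*0.3139925)^2 + 2*6371.0000*24041.002 + 24041.002^2)
d = 27803.9499 km

27803.9499 km


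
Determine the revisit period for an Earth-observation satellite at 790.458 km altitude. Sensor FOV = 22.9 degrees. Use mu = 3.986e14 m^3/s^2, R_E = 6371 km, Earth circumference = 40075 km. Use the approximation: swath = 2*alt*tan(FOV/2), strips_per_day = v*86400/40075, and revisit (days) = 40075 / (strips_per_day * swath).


swath = 2*790.458*tan(0.1998402) = 320.2045 km
v = sqrt(mu/r) = 7460.4998 m/s = 7.4605 km/s
strips/day = v*86400/40075 = 7.4605*86400/40075 = 16.0845
coverage/day = strips * swath = 16.0845 * 320.2045 = 5150.3366 km
revisit = 40075 / 5150.3366 = 7.7810 days

7.7810 days


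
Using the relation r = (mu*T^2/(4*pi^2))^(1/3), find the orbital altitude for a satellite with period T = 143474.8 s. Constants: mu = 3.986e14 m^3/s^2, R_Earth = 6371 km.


T = 143474.8 s
r = (mu*T^2/(4*pi^2))^(1/3) = (3.986e14 * 143474.8^2 / (4*pi^2))^(1/3)
r = 5.9234711e+07 m = 59234.7106 km
alt = r - R_E = 59234.7106 - 6371 = 52863.7106 km

52863.7106 km


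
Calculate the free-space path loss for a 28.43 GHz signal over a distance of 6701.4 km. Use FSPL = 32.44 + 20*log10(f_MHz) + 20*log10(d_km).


f = 28.43 GHz = 28430.0000 MHz
d = 6701.4 km
FSPL = 32.44 + 20*log10(28430.0000) + 20*log10(6701.4)
FSPL = 32.44 + 89.0755 + 76.5233
FSPL = 198.0388 dB

198.0388 dB


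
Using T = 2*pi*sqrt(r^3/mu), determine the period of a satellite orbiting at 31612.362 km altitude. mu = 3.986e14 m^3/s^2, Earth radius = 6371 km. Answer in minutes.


r = 37983.3620 km = 3.7983362e+07 m
T = 2*pi*sqrt(r^3/mu) = 2*pi*sqrt(5.4799956e+22 / 3.986e14)
T = 73671.8075 s = 1227.8635 min

1227.8635 minutes


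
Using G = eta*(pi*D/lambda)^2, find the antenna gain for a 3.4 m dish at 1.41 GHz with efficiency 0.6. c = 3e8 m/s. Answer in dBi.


lambda = c/f = 3e8 / 1.41e+09 = 0.212766 m
G = eta*(pi*D/lambda)^2 = 0.6*(pi*3.4/0.212766)^2
G = 1512.1837 (linear)
G = 10*log10(1512.1837) = 31.7960 dBi

31.7960 dBi


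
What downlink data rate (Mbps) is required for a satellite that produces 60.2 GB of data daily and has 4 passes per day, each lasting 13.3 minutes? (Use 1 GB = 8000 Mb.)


total contact time = 4 * 13.3 * 60 = 3192.0000 s
data = 60.2 GB = 481600.0000 Mb
rate = 481600.0000 / 3192.0000 = 150.8772 Mbps

150.8772 Mbps


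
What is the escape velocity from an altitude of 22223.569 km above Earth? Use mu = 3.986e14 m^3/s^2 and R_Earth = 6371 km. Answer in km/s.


r = 6371.0 + 22223.569 = 28594.5690 km = 2.8594569e+07 m
v_esc = sqrt(2*mu/r) = sqrt(2*3.986e14 / 2.8594569e+07)
v_esc = 5280.0966 m/s = 5.2801 km/s

5.2801 km/s


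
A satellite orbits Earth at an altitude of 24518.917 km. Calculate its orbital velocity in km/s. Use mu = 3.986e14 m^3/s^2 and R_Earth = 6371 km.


r = R_E + alt = 6371.0 + 24518.917 = 30889.9170 km = 3.0889917e+07 m
v = sqrt(mu/r) = sqrt(3.986e14 / 3.0889917e+07) = 3592.1981 m/s = 3.5922 km/s

3.5922 km/s


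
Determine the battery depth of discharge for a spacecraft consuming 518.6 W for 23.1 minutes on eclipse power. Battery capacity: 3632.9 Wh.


E_used = P * t / 60 = 518.6 * 23.1 / 60 = 199.6610 Wh
DOD = E_used / E_total * 100 = 199.6610 / 3632.9 * 100
DOD = 5.4959 %

5.4959 %


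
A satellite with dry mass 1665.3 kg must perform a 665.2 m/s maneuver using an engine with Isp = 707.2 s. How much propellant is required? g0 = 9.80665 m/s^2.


ve = Isp * g0 = 707.2 * 9.80665 = 6935.262880 m/s
mass ratio = exp(dv/ve) = exp(665.2/6935.262880) = 1.10066618
m_prop = m_dry * (mr - 1) = 1665.3 * (1.10066618 - 1)
m_prop = 167.6394 kg

167.6394 kg


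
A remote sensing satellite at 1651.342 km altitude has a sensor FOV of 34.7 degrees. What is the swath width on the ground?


FOV = 34.7 deg = 0.6056293 rad
swath = 2 * alt * tan(FOV/2) = 2 * 1651.342 * tan(0.3028146)
swath = 2 * 1651.342 * 0.3124229
swath = 1031.8341 km

1031.8341 km


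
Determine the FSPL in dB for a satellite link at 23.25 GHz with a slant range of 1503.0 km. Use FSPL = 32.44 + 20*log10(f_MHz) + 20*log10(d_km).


f = 23.25 GHz = 23250.0000 MHz
d = 1503.0 km
FSPL = 32.44 + 20*log10(23250.0000) + 20*log10(1503.0)
FSPL = 32.44 + 87.3285 + 63.5392
FSPL = 183.3076 dB

183.3076 dB


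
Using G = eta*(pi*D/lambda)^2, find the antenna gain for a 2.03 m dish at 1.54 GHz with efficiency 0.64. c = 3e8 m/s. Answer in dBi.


lambda = c/f = 3e8 / 1.54e+09 = 0.1948052 m
G = eta*(pi*D/lambda)^2 = 0.64*(pi*2.03/0.1948052)^2
G = 685.9157 (linear)
G = 10*log10(685.9157) = 28.3627 dBi

28.3627 dBi


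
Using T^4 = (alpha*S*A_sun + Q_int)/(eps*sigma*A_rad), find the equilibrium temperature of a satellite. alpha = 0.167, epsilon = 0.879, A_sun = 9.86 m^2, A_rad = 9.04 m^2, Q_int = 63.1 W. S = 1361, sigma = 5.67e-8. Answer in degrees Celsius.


Numerator = alpha*S*A_sun + Q_int = 0.167*1361*9.86 + 63.1 = 2304.1498 W
Denominator = eps*sigma*A_rad = 0.879*5.67e-8*9.04 = 4.5054727e-07 W/K^4
T^4 = 5.1141134e+09 K^4
T = 267.4192 K = -5.7308 C

-5.7308 degrees Celsius


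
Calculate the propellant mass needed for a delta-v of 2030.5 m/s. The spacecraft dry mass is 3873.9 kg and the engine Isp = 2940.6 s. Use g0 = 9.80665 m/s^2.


ve = Isp * g0 = 2940.6 * 9.80665 = 28837.434990 m/s
mass ratio = exp(dv/ve) = exp(2030.5/28837.434990) = 1.07295009
m_prop = m_dry * (mr - 1) = 3873.9 * (1.07295009 - 1)
m_prop = 282.6014 kg

282.6014 kg


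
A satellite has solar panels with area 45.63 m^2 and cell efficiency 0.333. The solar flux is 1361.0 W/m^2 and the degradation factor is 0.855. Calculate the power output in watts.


P = area * eta * S * degradation
P = 45.63 * 0.333 * 1361.0 * 0.855
P = 17681.4934 W

17681.4934 W


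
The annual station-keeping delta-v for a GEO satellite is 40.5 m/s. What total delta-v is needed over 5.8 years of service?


dV = rate * years = 40.5 * 5.8
dV = 234.9000 m/s

234.9000 m/s


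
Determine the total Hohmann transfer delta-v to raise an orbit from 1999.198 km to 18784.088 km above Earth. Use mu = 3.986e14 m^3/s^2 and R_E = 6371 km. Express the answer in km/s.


r1 = 8370.1980 km = 8.370198e+06 m
r2 = 25155.0880 km = 2.5155088e+07 m
dv1 = sqrt(mu/r1)*(sqrt(2*r2/(r1+r2)) - 1) = 1552.7935 m/s
dv2 = sqrt(mu/r2)*(1 - sqrt(2*r1/(r1+r2))) = 1167.7785 m/s
total dv = |dv1| + |dv2| = 1552.7935 + 1167.7785 = 2720.5720 m/s = 2.7206 km/s

2.7206 km/s


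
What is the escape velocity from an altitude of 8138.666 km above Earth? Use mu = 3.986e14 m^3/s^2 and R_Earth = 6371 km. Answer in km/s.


r = 6371.0 + 8138.666 = 14509.6660 km = 1.4509666e+07 m
v_esc = sqrt(2*mu/r) = sqrt(2*3.986e14 / 1.4509666e+07)
v_esc = 7412.3333 m/s = 7.4123 km/s

7.4123 km/s


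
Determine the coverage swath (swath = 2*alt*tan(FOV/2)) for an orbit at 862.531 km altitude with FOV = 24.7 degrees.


FOV = 24.7 deg = 0.4310963 rad
swath = 2 * alt * tan(FOV/2) = 2 * 862.531 * tan(0.2155482)
swath = 2 * 862.531 * 0.2189496
swath = 377.7016 km

377.7016 km


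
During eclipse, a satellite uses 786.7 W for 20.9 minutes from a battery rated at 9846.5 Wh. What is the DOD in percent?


E_used = P * t / 60 = 786.7 * 20.9 / 60 = 274.0338 Wh
DOD = E_used / E_total * 100 = 274.0338 / 9846.5 * 100
DOD = 2.7831 %

2.7831 %


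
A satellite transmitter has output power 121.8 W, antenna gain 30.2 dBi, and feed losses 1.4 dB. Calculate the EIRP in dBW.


Pt = 121.8 W = 20.8565 dBW
EIRP = Pt_dBW + Gt - losses = 20.8565 + 30.2 - 1.4 = 49.6565 dBW

49.6565 dBW


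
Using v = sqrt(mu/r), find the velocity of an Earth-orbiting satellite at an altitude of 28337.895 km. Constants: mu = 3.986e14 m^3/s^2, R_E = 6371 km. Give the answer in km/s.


r = R_E + alt = 6371.0 + 28337.895 = 34708.8950 km = 3.4708895e+07 m
v = sqrt(mu/r) = sqrt(3.986e14 / 3.4708895e+07) = 3388.8181 m/s = 3.3888 km/s

3.3888 km/s


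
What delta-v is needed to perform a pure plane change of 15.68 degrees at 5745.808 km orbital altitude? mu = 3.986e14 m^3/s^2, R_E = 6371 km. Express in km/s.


r = 12116.8080 km = 1.2116808e+07 m
V = sqrt(mu/r) = 5735.5429 m/s
di = 15.68 deg = 0.2736676 rad
dV = 2*V*sin(di/2) = 2*5735.5429*sin(0.1368338)
dV = 1564.7388 m/s = 1.5647 km/s

1.5647 km/s


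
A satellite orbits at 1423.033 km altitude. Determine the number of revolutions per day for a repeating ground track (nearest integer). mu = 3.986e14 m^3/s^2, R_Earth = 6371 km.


r = 7.794033e+06 m
T = 2*pi*sqrt(r^3/mu) = 6847.8554 s = 114.1309 min
revs/day = 1440 / 114.1309 = 12.6171
Rounded: 13 revolutions per day

13 revolutions per day


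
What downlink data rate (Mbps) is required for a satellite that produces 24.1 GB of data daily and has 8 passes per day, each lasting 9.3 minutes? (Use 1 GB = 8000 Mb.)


total contact time = 8 * 9.3 * 60 = 4464.0000 s
data = 24.1 GB = 192800.0000 Mb
rate = 192800.0000 / 4464.0000 = 43.1900 Mbps

43.1900 Mbps


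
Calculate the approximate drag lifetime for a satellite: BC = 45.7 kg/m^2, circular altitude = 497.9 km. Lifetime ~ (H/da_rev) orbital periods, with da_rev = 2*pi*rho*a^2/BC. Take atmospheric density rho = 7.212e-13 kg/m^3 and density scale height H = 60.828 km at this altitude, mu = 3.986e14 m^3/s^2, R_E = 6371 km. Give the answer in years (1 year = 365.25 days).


a = R_E + alt = 6868.9000 km = 6.8689e+06 m
da_rev = 2*pi*rho*a^2/BC = 2*pi*7.212e-13*(6.8689e+06)^2/45.7 = 4.678361 m per revolution
N = H/da_rev = 60828.0000 m / 4.678361 m = 13001.9881 revolutions
P = 2*pi*sqrt(a^3/mu) = 5665.5492 s
lifetime = N*P = 13001.9881 * 5665.5492 = 7.3663403e+07 s = 852.5857 days
years = 852.5857 / 365.25 = 2.3343 years

2.3343 years


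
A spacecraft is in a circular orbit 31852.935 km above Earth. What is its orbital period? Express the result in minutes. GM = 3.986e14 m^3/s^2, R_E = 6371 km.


r = 38223.9350 km = 3.8223935e+07 m
T = 2*pi*sqrt(r^3/mu) = 2*pi*sqrt(5.5847814e+22 / 3.986e14)
T = 74372.8308 s = 1239.5472 min

1239.5472 minutes


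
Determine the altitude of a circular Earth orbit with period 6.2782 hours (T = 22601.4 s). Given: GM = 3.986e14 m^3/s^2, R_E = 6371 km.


T = 22601.4 s
r = (mu*T^2/(4*pi^2))^(1/3) = (3.986e14 * 22601.4^2 / (4*pi^2))^(1/3)
r = 1.7277573e+07 m = 17277.5734 km
alt = r - R_E = 17277.5734 - 6371 = 10906.5734 km

10906.5734 km


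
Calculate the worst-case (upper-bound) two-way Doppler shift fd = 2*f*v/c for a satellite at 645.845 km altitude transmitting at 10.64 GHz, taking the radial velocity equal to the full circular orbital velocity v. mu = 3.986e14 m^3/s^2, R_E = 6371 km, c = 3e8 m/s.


r = 7.016845e+06 m
v = sqrt(mu/r) = 7536.9859 m/s (worst-case radial velocity)
f = 10.64 GHz = 1.064e+10 Hz
fd = 2*f*v/c = 2*1.064e+10*7536.9859/3.0e+08
fd = 534623.5366 Hz

534623.5366 Hz


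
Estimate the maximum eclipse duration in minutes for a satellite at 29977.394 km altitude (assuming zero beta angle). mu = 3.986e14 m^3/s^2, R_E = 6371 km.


r = 36348.3940 km
T = 1149.4440 min
Eclipse fraction = arcsin(R_E/r)/pi = arcsin(6371.0000/36348.3940)/pi
= arcsin(0.175276)/pi = 0.05608177
Eclipse duration = 0.05608177 * 1149.4440 = 64.4629 min

64.4629 minutes


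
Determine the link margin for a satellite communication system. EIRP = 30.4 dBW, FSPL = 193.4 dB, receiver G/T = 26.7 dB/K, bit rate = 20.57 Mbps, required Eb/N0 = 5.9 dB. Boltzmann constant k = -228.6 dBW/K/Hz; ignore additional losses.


C/N0 = EIRP - FSPL + G/T - k = 30.4 - 193.4 + 26.7 - (-228.6)
C/N0 = 92.3000 dB-Hz
R_b = 20.57 Mbps = 2.057e+07 bps -> 10*log10(R_b) = 73.1323 dB-Hz
Eb/N0 = C/N0 - 10*log10(R_b) = 92.3000 - 73.1323 = 19.1677 dB
Margin = Eb/N0 - Eb/N0_req = 19.1677 - 5.9 = 13.2677 dB (link closes)

13.2677 dB


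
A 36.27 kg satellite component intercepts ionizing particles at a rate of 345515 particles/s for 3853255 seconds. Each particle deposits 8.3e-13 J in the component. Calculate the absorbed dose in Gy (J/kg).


Total energy deposited = rate * time * E_per
  = 345515 * 3853255 * 8.3e-13 = 1.1050 J
Dose = E_total / mass = 1.1050 / 36.27
Dose = 0.03046668 Gy

0.0305 Gy


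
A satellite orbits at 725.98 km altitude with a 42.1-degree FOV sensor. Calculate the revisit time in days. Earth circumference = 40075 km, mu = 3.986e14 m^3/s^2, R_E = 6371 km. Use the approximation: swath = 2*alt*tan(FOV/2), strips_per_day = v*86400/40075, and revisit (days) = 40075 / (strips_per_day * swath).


swath = 2*725.98*tan(0.3673918) = 558.8095 km
v = sqrt(mu/r) = 7494.3135 m/s = 7.4943 km/s
strips/day = v*86400/40075 = 7.4943*86400/40075 = 16.1574
coverage/day = strips * swath = 16.1574 * 558.8095 = 9028.9208 km
revisit = 40075 / 9028.9208 = 4.4385 days

4.4385 days


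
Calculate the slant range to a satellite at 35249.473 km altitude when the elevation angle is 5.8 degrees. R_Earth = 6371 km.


h = 35249.473 km, el = 5.8 deg
d = -R_E*sin(el) + sqrt((R_E*sin(el))^2 + 2*R_E*h + h^2)
d = -6371.0000*sin(0.1012291) + sqrt((6371.0000*0.1010563)^2 + 2*6371.0000*35249.473 + 35249.473^2)
d = 40491.1755 km

40491.1755 km


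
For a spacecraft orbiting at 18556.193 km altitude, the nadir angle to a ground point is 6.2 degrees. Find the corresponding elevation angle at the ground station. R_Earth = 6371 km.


r = R_E + alt = 24927.1930 km
Law of sines in the satellite / Earth-center / ground-point triangle:
  sin(nadir)/R_E = sin(90 + el)/r  =>  cos(el) = (r/R_E)*sin(nadir)
cos(el) = (24927.1930 / 6371.0000) * sin(6.2 deg) = 0.4225586
el = arccos(0.4225586) = 65.0038 deg
(Earth-central angle = 90 - nadir - el = 18.7962 deg)

65.0038 degrees


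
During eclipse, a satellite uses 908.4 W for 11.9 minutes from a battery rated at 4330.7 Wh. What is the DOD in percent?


E_used = P * t / 60 = 908.4 * 11.9 / 60 = 180.1660 Wh
DOD = E_used / E_total * 100 = 180.1660 / 4330.7 * 100
DOD = 4.1602 %

4.1602 %


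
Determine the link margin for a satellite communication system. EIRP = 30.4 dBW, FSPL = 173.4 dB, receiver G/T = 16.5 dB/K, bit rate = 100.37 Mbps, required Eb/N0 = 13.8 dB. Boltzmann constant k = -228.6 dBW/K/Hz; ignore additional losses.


C/N0 = EIRP - FSPL + G/T - k = 30.4 - 173.4 + 16.5 - (-228.6)
C/N0 = 102.1000 dB-Hz
R_b = 100.37 Mbps = 1.0037e+08 bps -> 10*log10(R_b) = 80.0160 dB-Hz
Eb/N0 = C/N0 - 10*log10(R_b) = 102.1000 - 80.0160 = 22.0840 dB
Margin = Eb/N0 - Eb/N0_req = 22.0840 - 13.8 = 8.2840 dB (link closes)

8.2840 dB


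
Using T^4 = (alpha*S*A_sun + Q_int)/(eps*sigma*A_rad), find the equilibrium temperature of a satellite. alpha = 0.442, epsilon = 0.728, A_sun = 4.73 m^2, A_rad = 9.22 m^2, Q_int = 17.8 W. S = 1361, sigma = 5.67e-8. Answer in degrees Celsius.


Numerator = alpha*S*A_sun + Q_int = 0.442*1361*4.73 + 17.8 = 2863.1883 W
Denominator = eps*sigma*A_rad = 0.728*5.67e-8*9.22 = 3.8057947e-07 W/K^4
T^4 = 7.5232336e+09 K^4
T = 294.5107 K = 21.3607 C

21.3607 degrees Celsius


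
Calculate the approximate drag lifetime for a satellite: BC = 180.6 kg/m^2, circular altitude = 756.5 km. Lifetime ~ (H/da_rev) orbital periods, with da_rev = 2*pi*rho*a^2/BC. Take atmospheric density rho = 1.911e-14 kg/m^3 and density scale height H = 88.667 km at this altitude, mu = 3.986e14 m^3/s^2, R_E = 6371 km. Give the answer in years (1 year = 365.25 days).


a = R_E + alt = 7127.5000 km = 7.1275e+06 m
da_rev = 2*pi*rho*a^2/BC = 2*pi*1.911e-14*(7.1275e+06)^2/180.6 = 0.0337751481 m per revolution
N = H/da_rev = 88667.0000 m / 0.0337751481 m = 2.6252143e+06 revolutions
P = 2*pi*sqrt(a^3/mu) = 5988.4863 s
lifetime = N*P = 2.6252143e+06 * 5988.4863 = 1.572106e+10 s = 181956.7080 days
years = 181956.7080 / 365.25 = 498.1703 years

498.1703 years


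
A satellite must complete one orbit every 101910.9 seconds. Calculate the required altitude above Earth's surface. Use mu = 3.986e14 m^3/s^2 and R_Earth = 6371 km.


T = 101910.9 s
r = (mu*T^2/(4*pi^2))^(1/3) = (3.986e14 * 101910.9^2 / (4*pi^2))^(1/3)
r = 4.7156288e+07 m = 47156.2879 km
alt = r - R_E = 47156.2879 - 6371 = 40785.2879 km

40785.2879 km


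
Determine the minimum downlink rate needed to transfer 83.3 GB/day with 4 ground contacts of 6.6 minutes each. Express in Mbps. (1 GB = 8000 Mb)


total contact time = 4 * 6.6 * 60 = 1584.0000 s
data = 83.3 GB = 666400.0000 Mb
rate = 666400.0000 / 1584.0000 = 420.7071 Mbps

420.7071 Mbps


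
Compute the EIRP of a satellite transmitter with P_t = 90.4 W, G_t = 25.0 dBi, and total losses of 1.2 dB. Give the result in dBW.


Pt = 90.4 W = 19.5617 dBW
EIRP = Pt_dBW + Gt - losses = 19.5617 + 25.0 - 1.2 = 43.3617 dBW

43.3617 dBW


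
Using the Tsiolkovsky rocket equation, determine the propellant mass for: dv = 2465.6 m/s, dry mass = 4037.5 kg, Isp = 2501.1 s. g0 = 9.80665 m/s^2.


ve = Isp * g0 = 2501.1 * 9.80665 = 24527.412315 m/s
mass ratio = exp(dv/ve) = exp(2465.6/24527.412315) = 1.10575047
m_prop = m_dry * (mr - 1) = 4037.5 * (1.10575047 - 1)
m_prop = 426.9675 kg

426.9675 kg


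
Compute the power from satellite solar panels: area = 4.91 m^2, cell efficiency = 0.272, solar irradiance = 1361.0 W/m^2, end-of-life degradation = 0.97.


P = area * eta * S * degradation
P = 4.91 * 0.272 * 1361.0 * 0.97
P = 1763.1134 W

1763.1134 W


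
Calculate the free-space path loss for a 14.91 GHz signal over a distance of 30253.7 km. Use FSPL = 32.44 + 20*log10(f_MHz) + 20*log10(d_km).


f = 14.91 GHz = 14910.0000 MHz
d = 30253.7 km
FSPL = 32.44 + 20*log10(14910.0000) + 20*log10(30253.7)
FSPL = 32.44 + 83.4696 + 89.6156
FSPL = 205.5251 dB

205.5251 dB


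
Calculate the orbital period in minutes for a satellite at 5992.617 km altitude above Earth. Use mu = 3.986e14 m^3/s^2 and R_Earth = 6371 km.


r = 12363.6170 km = 1.2363617e+07 m
T = 2*pi*sqrt(r^3/mu) = 2*pi*sqrt(1.8898904e+21 / 3.986e14)
T = 13681.3683 s = 228.0228 min

228.0228 minutes


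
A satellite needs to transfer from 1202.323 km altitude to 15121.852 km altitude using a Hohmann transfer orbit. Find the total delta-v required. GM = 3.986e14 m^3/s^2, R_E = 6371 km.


r1 = 7573.3230 km = 7.573323e+06 m
r2 = 21492.8520 km = 2.1492852e+07 m
dv1 = sqrt(mu/r1)*(sqrt(2*r2/(r1+r2)) - 1) = 1567.7376 m/s
dv2 = sqrt(mu/r2)*(1 - sqrt(2*r1/(r1+r2))) = 1197.7211 m/s
total dv = |dv1| + |dv2| = 1567.7376 + 1197.7211 = 2765.4587 m/s = 2.7655 km/s

2.7655 km/s


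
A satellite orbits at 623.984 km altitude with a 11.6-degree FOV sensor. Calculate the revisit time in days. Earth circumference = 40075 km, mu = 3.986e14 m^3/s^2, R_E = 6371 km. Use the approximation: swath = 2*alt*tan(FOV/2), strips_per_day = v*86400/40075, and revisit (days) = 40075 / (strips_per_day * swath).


swath = 2*623.984*tan(0.1012291) = 126.7640 km
v = sqrt(mu/r) = 7548.7542 m/s = 7.5488 km/s
strips/day = v*86400/40075 = 7.5488*86400/40075 = 16.2748
coverage/day = strips * swath = 16.2748 * 126.7640 = 2063.0574 km
revisit = 40075 / 2063.0574 = 19.4251 days

19.4251 days


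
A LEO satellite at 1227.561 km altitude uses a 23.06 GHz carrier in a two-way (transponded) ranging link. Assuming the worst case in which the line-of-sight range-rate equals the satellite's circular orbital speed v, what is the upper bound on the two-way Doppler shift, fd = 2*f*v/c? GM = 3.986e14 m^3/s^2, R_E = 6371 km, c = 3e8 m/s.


r = 7.598561e+06 m
v = sqrt(mu/r) = 7242.7412 m/s (worst-case radial velocity)
f = 23.06 GHz = 2.306e+10 Hz
fd = 2*f*v/c = 2*2.306e+10*7242.7412/3.0e+08
fd = 1.1134508e+06 Hz

1.1135e+06 Hz


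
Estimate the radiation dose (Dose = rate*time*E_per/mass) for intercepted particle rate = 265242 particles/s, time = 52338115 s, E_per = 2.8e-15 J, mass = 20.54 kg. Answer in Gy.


Total energy deposited = rate * time * E_per
  = 265242 * 52338115 * 2.8e-15 = 0.03887035 J
Dose = E_total / mass = 0.03887035 / 20.54
Dose = 0.001892422 Gy

0.0019 Gy


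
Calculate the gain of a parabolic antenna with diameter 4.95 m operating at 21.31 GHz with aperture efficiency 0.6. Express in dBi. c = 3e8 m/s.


lambda = c/f = 3e8 / 2.131e+10 = 0.0140779 m
G = eta*(pi*D/lambda)^2 = 0.6*(pi*4.95/0.0140779)^2
G = 732125.9214 (linear)
G = 10*log10(732125.9214) = 58.6459 dBi

58.6459 dBi


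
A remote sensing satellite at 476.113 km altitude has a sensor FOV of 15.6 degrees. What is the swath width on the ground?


FOV = 15.6 deg = 0.2722714 rad
swath = 2 * alt * tan(FOV/2) = 2 * 476.113 * tan(0.1361357)
swath = 2 * 476.113 * 0.136983
swath = 130.4387 km

130.4387 km


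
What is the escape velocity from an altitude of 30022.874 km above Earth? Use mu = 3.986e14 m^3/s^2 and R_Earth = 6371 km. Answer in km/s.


r = 6371.0 + 30022.874 = 36393.8740 km = 3.6393874e+07 m
v_esc = sqrt(2*mu/r) = sqrt(2*3.986e14 / 3.6393874e+07)
v_esc = 4680.2548 m/s = 4.6803 km/s

4.6803 km/s


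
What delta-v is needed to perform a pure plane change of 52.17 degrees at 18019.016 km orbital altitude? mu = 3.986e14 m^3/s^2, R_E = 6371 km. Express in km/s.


r = 24390.0160 km = 2.4390016e+07 m
V = sqrt(mu/r) = 4042.6171 m/s
di = 52.17 deg = 0.9105383 rad
dV = 2*V*sin(di/2) = 2*4042.6171*sin(0.4552691)
dV = 3555.1102 m/s = 3.5551 km/s

3.5551 km/s


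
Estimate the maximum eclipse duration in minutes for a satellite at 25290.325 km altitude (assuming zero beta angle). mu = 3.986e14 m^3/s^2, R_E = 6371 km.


r = 31661.3250 km
T = 934.4447 min
Eclipse fraction = arcsin(R_E/r)/pi = arcsin(6371.0000/31661.3250)/pi
= arcsin(0.2012234)/pi = 0.06449172
Eclipse duration = 0.06449172 * 934.4447 = 60.2639 min

60.2639 minutes


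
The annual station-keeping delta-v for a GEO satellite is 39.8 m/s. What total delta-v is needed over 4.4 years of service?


dV = rate * years = 39.8 * 4.4
dV = 175.1200 m/s

175.1200 m/s


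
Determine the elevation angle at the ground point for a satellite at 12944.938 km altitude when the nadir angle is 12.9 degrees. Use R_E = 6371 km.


r = R_E + alt = 19315.9380 km
Law of sines in the satellite / Earth-center / ground-point triangle:
  sin(nadir)/R_E = sin(90 + el)/r  =>  cos(el) = (r/R_E)*sin(nadir)
cos(el) = (19315.9380 / 6371.0000) * sin(12.9 deg) = 0.6768616
el = arccos(0.6768616) = 47.4011 deg
(Earth-central angle = 90 - nadir - el = 29.6989 deg)

47.4011 degrees


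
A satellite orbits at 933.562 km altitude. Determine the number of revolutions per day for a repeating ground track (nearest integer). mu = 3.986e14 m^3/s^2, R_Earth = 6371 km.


r = 7.304562e+06 m
T = 2*pi*sqrt(r^3/mu) = 6213.0163 s = 103.5503 min
revs/day = 1440 / 103.5503 = 13.9063
Rounded: 14 revolutions per day

14 revolutions per day


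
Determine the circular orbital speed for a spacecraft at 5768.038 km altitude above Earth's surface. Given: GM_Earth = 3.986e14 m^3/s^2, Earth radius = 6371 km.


r = R_E + alt = 6371.0 + 5768.038 = 12139.0380 km = 1.2139038e+07 m
v = sqrt(mu/r) = sqrt(3.986e14 / 1.2139038e+07) = 5730.2888 m/s = 5.7303 km/s

5.7303 km/s


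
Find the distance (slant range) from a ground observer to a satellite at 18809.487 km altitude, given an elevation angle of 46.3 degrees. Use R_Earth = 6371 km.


h = 18809.487 km, el = 46.3 deg
d = -R_E*sin(el) + sqrt((R_E*sin(el))^2 + 2*R_E*h + h^2)
d = -6371.0000*sin(0.8080874) + sqrt((6371.0000*0.7229671)^2 + 2*6371.0000*18809.487 + 18809.487^2)
d = 20186.7724 km

20186.7724 km


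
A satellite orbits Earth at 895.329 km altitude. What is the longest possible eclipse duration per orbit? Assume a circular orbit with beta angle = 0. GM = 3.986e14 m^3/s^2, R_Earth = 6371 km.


r = 7266.3290 km
T = 102.7383 min
Eclipse fraction = arcsin(R_E/r)/pi = arcsin(6371.0000/7266.3290)/pi
= arcsin(0.8767839)/pi = 0.3403156
Eclipse duration = 0.3403156 * 102.7383 = 34.9635 min

34.9635 minutes


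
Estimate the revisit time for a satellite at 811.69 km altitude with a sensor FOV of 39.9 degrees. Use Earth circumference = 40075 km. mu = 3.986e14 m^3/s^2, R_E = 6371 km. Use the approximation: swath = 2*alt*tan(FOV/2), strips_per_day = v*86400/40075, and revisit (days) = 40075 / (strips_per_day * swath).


swath = 2*811.69*tan(0.3481932) = 589.2582 km
v = sqrt(mu/r) = 7449.4650 m/s = 7.4495 km/s
strips/day = v*86400/40075 = 7.4495*86400/40075 = 16.0607
coverage/day = strips * swath = 16.0607 * 589.2582 = 9463.9167 km
revisit = 40075 / 9463.9167 = 4.2345 days

4.2345 days


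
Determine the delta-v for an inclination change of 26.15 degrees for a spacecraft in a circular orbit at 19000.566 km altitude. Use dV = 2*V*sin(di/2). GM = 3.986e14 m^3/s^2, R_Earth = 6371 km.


r = 25371.5660 km = 2.5371566e+07 m
V = sqrt(mu/r) = 3963.6474 m/s
di = 26.15 deg = 0.4564036 rad
dV = 2*V*sin(di/2) = 2*3963.6474*sin(0.2282018)
dV = 1793.3626 m/s = 1.7934 km/s

1.7934 km/s


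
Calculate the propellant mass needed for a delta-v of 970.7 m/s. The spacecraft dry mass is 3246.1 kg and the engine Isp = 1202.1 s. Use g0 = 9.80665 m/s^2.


ve = Isp * g0 = 1202.1 * 9.80665 = 11788.573965 m/s
mass ratio = exp(dv/ve) = exp(970.7/11788.573965) = 1.08582758
m_prop = m_dry * (mr - 1) = 3246.1 * (1.08582758 - 1)
m_prop = 278.6049 kg

278.6049 kg


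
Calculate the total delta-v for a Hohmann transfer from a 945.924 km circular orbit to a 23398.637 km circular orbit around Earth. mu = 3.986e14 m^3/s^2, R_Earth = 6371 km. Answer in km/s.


r1 = 7316.9240 km = 7.316924e+06 m
r2 = 29769.6370 km = 2.9769637e+07 m
dv1 = sqrt(mu/r1)*(sqrt(2*r2/(r1+r2)) - 1) = 1971.0411 m/s
dv2 = sqrt(mu/r2)*(1 - sqrt(2*r1/(r1+r2))) = 1360.6198 m/s
total dv = |dv1| + |dv2| = 1971.0411 + 1360.6198 = 3331.6609 m/s = 3.3317 km/s

3.3317 km/s
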